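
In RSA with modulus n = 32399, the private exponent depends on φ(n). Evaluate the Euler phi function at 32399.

Factor: 32399 = 179 · 181.
φ(32399) = (179−1) · (181−1) = 178 · 180 = 32040.

32040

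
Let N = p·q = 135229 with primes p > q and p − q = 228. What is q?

271

Since p = q + 228, we have 135229 = q(q + 228), so q² + 228q − 135229 = 0.
Discriminant: 228² + 4·135229 = 51984 + 540916 = 592900; √592900 = 770.
q = (−228 + 770)/2 = 271, and p = q + 228 = 499.
Check: 271 · 499 = 135229.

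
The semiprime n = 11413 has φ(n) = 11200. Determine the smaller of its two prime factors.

101

φ(n) = (p−1)(q−1) = n − (p+q) + 1, so p + q = 11413 − 11200 + 1 = 214.
p and q are the roots of t² − 214t + 11413 = 0.
Discriminant: 214² − 4·11413 = 45796 − 45652 = 144; √144 = 12.
q = (214 − 12)/2 = 101, p = (214 + 12)/2 = 113.
Check: 101 · 113 = 11413.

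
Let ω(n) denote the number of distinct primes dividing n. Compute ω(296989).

296989 = 7^2 · 6061
6061 = 11 · 551
551 = 19 · 29
296989 = 7^2 · 11 · 19 · 29, which has 4 distinct prime factors.

4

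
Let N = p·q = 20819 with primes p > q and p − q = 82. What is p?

Since p = q + 82, we have 20819 = q(q + 82), so q² + 82q − 20819 = 0.
Discriminant: 82² + 4·20819 = 6724 + 83276 = 90000; √90000 = 300.
q = (−82 + 300)/2 = 109, and p = q + 82 = 191.
Check: 109 · 191 = 20819.

191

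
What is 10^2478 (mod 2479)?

1000

10^1 ≡ 10 (mod 2479)
10^2 ≡ 10^2 = 100 ≡ 100 (mod 2479)
10^4 ≡ 100^2 = 10000 ≡ 84 (mod 2479)
10^8 ≡ 84^2 = 7056 ≡ 2098 (mod 2479)
10^16 ≡ 2098^2 = 4401604 ≡ 1379 (mod 2479)
10^32 ≡ 1379^2 = 1901641 ≡ 248 (mod 2479)
10^64 ≡ 248^2 = 61504 ≡ 2008 (mod 2479)
10^128 ≡ 2008^2 = 4032064 ≡ 1210 (mod 2479)
10^256 ≡ 1210^2 = 1464100 ≡ 1490 (mod 2479)
10^512 ≡ 1490^2 = 2220100 ≡ 1395 (mod 2479)
10^1024 ≡ 1395^2 = 1946025 ≡ 10 (mod 2479)
10^2048 ≡ 10^2 = 100 ≡ 100 (mod 2479)
2478 = 2048 + 256 + 128 + 32 + 8 + 4 + 2 in binary powers of 2.
So 10^2478 ≡ 100 · 1490 · 1210 · 248 · 2098 · 84 · 100 ≡ 1000 (mod 2479).
Since 1000 ≠ 1, base 10 is a Fermat witness: 2479 is composite.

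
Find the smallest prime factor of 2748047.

2748047 is odd.
Digit sum 32, not divisible by 3.
Ends in 7: not divisible by 5.
7: 2748047 = 7·392578 + 1
11: 2748047 = 11·249822 + 5
13: 2748047 = 13·211388 + 3
17: 2748047 = 17·161649 + 14
19: 2748047 = 19·144634 + 1
23: 2748047 = 23·119480 + 7
29: 2748047 = 29·94760 + 7
31: 2748047 = 31·88646 + 21
37: 2748047 = 37·74271 + 20
41: 2748047 = 41·67025 + 22
43: 2748047 = 43·63908 + 3
47: 2748047 = 47·58469 + 4
53: 2748047 = 53·51849 + 50
59: 2748047 = 59·46577 + 4
61: 2748047 = 61·45049 + 58
67: 2748047 = 67·41015 + 42
71: 2748047 = 71·38704 + 63
73: 2748047 = 73·37644 + 35
79: 2748047 = 79·34785 + 32
83: 2748047 = 83·33109

83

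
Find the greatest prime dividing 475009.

97

475009 = 59 · 8051
8051 = 83 · 97
97 is prime.
So 475009 = 59 · 83 · 97; the largest prime factor is 97.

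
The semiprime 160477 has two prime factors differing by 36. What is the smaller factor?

Since p = q + 36, we have 160477 = q(q + 36), so q² + 36q − 160477 = 0.
Discriminant: 36² + 4·160477 = 1296 + 641908 = 643204; √643204 = 802.
q = (−36 + 802)/2 = 383, and p = q + 36 = 419.
Check: 383 · 419 = 160477.

383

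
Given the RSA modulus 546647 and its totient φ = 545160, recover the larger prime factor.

φ(n) = (p−1)(q−1) = n − (p+q) + 1, so p + q = 546647 − 545160 + 1 = 1488.
p and q are the roots of t² − 1488t + 546647 = 0.
Discriminant: 1488² − 4·546647 = 2214144 − 2186588 = 27556; √27556 = 166.
q = (1488 − 166)/2 = 661, p = (1488 + 166)/2 = 827.
Check: 661 · 827 = 546647.

827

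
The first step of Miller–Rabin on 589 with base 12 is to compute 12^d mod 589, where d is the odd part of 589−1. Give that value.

589 − 1 = 588 = 2^2 · 147, so d = 147.
12^1 ≡ 12 (mod 589)
12^2 ≡ 12^2 = 144 ≡ 144 (mod 589)
12^4 ≡ 144^2 = 20736 ≡ 121 (mod 589)
12^8 ≡ 121^2 = 14641 ≡ 505 (mod 589)
12^16 ≡ 505^2 = 255025 ≡ 577 (mod 589)
12^32 ≡ 577^2 = 332929 ≡ 144 (mod 589)
12^64 ≡ 144^2 = 20736 ≡ 121 (mod 589)
12^128 ≡ 121^2 = 14641 ≡ 505 (mod 589)
147 = 128 + 16 + 2 + 1 in binary powers of 2.
So 12^147 ≡ 505 · 577 · 144 · 12 ≡ 151 (mod 589).
Squaring chain: 151 → 419; never reaches −1, so base 12 is a Miller–Rabin witness that 589 is composite.

151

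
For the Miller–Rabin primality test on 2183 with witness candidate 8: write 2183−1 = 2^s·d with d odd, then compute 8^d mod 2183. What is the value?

1309

2183 − 1 = 2182 = 2^1 · 1091, so d = 1091.
8^1 ≡ 8 (mod 2183)
8^2 ≡ 8^2 = 64 ≡ 64 (mod 2183)
8^4 ≡ 64^2 = 4096 ≡ 1913 (mod 2183)
8^8 ≡ 1913^2 = 3659569 ≡ 861 (mod 2183)
8^16 ≡ 861^2 = 741321 ≡ 1284 (mod 2183)
8^32 ≡ 1284^2 = 1648656 ≡ 491 (mod 2183)
8^64 ≡ 491^2 = 241081 ≡ 951 (mod 2183)
8^128 ≡ 951^2 = 904401 ≡ 639 (mod 2183)
8^256 ≡ 639^2 = 408321 ≡ 100 (mod 2183)
8^512 ≡ 100^2 = 10000 ≡ 1268 (mod 2183)
8^1024 ≡ 1268^2 = 1607824 ≡ 1136 (mod 2183)
1091 = 1024 + 64 + 2 + 1 in binary powers of 2.
So 8^1091 ≡ 1136 · 951 · 64 · 8 ≡ 1309 (mod 2183).
Squaring chain: 1309; never reaches −1, so base 8 is a Miller–Rabin witness that 2183 is composite.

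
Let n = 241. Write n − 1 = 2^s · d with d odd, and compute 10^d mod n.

241 − 1 = 240 = 2^4 · 15, so d = 15.
10^1 ≡ 10 (mod 241)
10^2 ≡ 10^2 = 100 ≡ 100 (mod 241)
10^4 ≡ 100^2 = 10000 ≡ 119 (mod 241)
10^8 ≡ 119^2 = 14161 ≡ 183 (mod 241)
15 = 8 + 4 + 2 + 1 in binary powers of 2.
So 10^15 ≡ 183 · 119 · 100 · 10 ≡ 240 (mod 241).
Since 10^d ≡ 240 (mod 241), base 10 does not prove 241 composite.

240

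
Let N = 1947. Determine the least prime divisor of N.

1947 is odd.
Digit sum 21, divisible by 3.

3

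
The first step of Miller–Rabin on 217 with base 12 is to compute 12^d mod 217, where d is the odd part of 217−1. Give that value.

217 − 1 = 216 = 2^3 · 27, so d = 27.
12^1 ≡ 12 (mod 217)
12^2 ≡ 12^2 = 144 ≡ 144 (mod 217)
12^4 ≡ 144^2 = 20736 ≡ 121 (mod 217)
12^8 ≡ 121^2 = 14641 ≡ 102 (mod 217)
12^16 ≡ 102^2 = 10404 ≡ 205 (mod 217)
27 = 16 + 8 + 2 + 1 in binary powers of 2.
So 12^27 ≡ 205 · 102 · 144 · 12 ≡ 27 (mod 217).
Squaring chain: 27 → 78 → 8; never reaches −1, so base 12 is a Miller–Rabin witness that 217 is composite.

27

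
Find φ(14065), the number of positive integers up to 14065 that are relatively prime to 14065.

10752

Factor: 14065 = 5 · 29 · 97.
φ(14065) = (5−1) · (29−1) · (97−1) = 4 · 28 · 96 = 10752.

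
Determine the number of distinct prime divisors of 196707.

5

196707 = 3 · 65569
65569 = 7 · 9367
9367 = 17 · 551
551 = 19 · 29
196707 = 3 · 7 · 17 · 19 · 29, which has 5 distinct prime factors.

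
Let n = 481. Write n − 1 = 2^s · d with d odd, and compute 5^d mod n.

177

481 − 1 = 480 = 2^5 · 15, so d = 15.
5^1 ≡ 5 (mod 481)
5^2 ≡ 5^2 = 25 ≡ 25 (mod 481)
5^4 ≡ 25^2 = 625 ≡ 144 (mod 481)
5^8 ≡ 144^2 = 20736 ≡ 53 (mod 481)
15 = 8 + 4 + 2 + 1 in binary powers of 2.
So 5^15 ≡ 53 · 144 · 25 · 5 ≡ 177 (mod 481).
Squaring chain: 177 → 64 → 248 → 417 → 248; never reaches −1, so base 5 is a Miller–Rabin witness that 481 is composite.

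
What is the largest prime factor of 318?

318 = 2 · 159
159 = 3 · 53
53 is prime.
So 318 = 2 · 3 · 53; the largest prime factor is 53.

53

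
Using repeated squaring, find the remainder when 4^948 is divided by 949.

4^1 ≡ 4 (mod 949)
4^2 ≡ 4^2 = 16 ≡ 16 (mod 949)
4^4 ≡ 16^2 = 256 ≡ 256 (mod 949)
4^8 ≡ 256^2 = 65536 ≡ 55 (mod 949)
4^16 ≡ 55^2 = 3025 ≡ 178 (mod 949)
4^32 ≡ 178^2 = 31684 ≡ 367 (mod 949)
4^64 ≡ 367^2 = 134689 ≡ 880 (mod 949)
4^128 ≡ 880^2 = 774400 ≡ 16 (mod 949)
4^256 ≡ 16^2 = 256 ≡ 256 (mod 949)
4^512 ≡ 256^2 = 65536 ≡ 55 (mod 949)
948 = 512 + 256 + 128 + 32 + 16 + 4 in binary powers of 2.
So 4^948 ≡ 55 · 256 · 16 · 367 · 178 · 256 ≡ 794 (mod 949).
Since 794 ≠ 1, base 4 is a Fermat witness: 949 is composite.

794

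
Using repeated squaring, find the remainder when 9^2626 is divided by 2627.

9^1 ≡ 9 (mod 2627)
9^2 ≡ 9^2 = 81 ≡ 81 (mod 2627)
9^4 ≡ 81^2 = 6561 ≡ 1307 (mod 2627)
9^8 ≡ 1307^2 = 1708249 ≡ 699 (mod 2627)
9^16 ≡ 699^2 = 488601 ≡ 2606 (mod 2627)
9^32 ≡ 2606^2 = 6791236 ≡ 441 (mod 2627)
9^64 ≡ 441^2 = 194481 ≡ 83 (mod 2627)
9^128 ≡ 83^2 = 6889 ≡ 1635 (mod 2627)
9^256 ≡ 1635^2 = 2673225 ≡ 1566 (mod 2627)
9^512 ≡ 1566^2 = 2452356 ≡ 1365 (mod 2627)
9^1024 ≡ 1365^2 = 1863225 ≡ 682 (mod 2627)
9^2048 ≡ 682^2 = 465124 ≡ 145 (mod 2627)
2626 = 2048 + 512 + 64 + 2 in binary powers of 2.
So 9^2626 ≡ 145 · 1365 · 83 · 81 ≡ 719 (mod 2627).
Since 719 ≠ 1, base 9 is a Fermat witness: 2627 is composite.

719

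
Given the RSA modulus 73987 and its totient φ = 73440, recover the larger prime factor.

φ(n) = (p−1)(q−1) = n − (p+q) + 1, so p + q = 73987 − 73440 + 1 = 548.
p and q are the roots of t² − 548t + 73987 = 0.
Discriminant: 548² − 4·73987 = 300304 − 295948 = 4356; √4356 = 66.
q = (548 − 66)/2 = 241, p = (548 + 66)/2 = 307.
Check: 241 · 307 = 73987.

307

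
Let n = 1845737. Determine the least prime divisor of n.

1845737 is odd.
Digit sum 35, not divisible by 3.
Ends in 7: not divisible by 5.
7: 1845737 = 7·263676 + 5
11: 1845737 = 11·167794 + 3
13: 1845737 = 13·141979 + 10
17: 1845737 = 17·108572 + 13
19: 1845737 = 19·97144 + 1
23: 1845737 = 23·80249 + 10
29: 1845737 = 29·63646 + 3
31: 1845737 = 31·59539 + 28
37: 1845737 = 37·49884 + 29
41: 1845737 = 41·45017 + 40
43: 1845737 = 43·42924 + 5
47: 1845737 = 47·39271

47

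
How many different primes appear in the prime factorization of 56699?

2

56699 = 31^2 · 59
56699 = 31^2 · 59, which has 2 distinct prime factors.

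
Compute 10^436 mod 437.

10^1 ≡ 10 (mod 437)
10^2 ≡ 10^2 = 100 ≡ 100 (mod 437)
10^4 ≡ 100^2 = 10000 ≡ 386 (mod 437)
10^8 ≡ 386^2 = 148996 ≡ 416 (mod 437)
10^16 ≡ 416^2 = 173056 ≡ 4 (mod 437)
10^32 ≡ 4^2 = 16 ≡ 16 (mod 437)
10^64 ≡ 16^2 = 256 ≡ 256 (mod 437)
10^128 ≡ 256^2 = 65536 ≡ 423 (mod 437)
10^256 ≡ 423^2 = 178929 ≡ 196 (mod 437)
436 = 256 + 128 + 32 + 16 + 4 in binary powers of 2.
So 10^436 ≡ 196 · 423 · 16 · 4 · 386 ≡ 101 (mod 437).
Since 101 ≠ 1, base 10 is a Fermat witness: 437 is composite.

101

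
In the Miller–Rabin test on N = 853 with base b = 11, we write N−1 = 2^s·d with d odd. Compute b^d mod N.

853 − 1 = 852 = 2^2 · 213, so d = 213.
11^1 ≡ 11 (mod 853)
11^2 ≡ 11^2 = 121 ≡ 121 (mod 853)
11^4 ≡ 121^2 = 14641 ≡ 140 (mod 853)
11^8 ≡ 140^2 = 19600 ≡ 834 (mod 853)
11^16 ≡ 834^2 = 695556 ≡ 361 (mod 853)
11^32 ≡ 361^2 = 130321 ≡ 665 (mod 853)
11^64 ≡ 665^2 = 442225 ≡ 371 (mod 853)
11^128 ≡ 371^2 = 137641 ≡ 308 (mod 853)
213 = 128 + 64 + 16 + 4 + 1 in binary powers of 2.
So 11^213 ≡ 308 · 371 · 361 · 140 · 11 ≡ 520 (mod 853).
Squaring chain: 520 → 852; reaches −1, so base 11 does not prove 853 composite.

520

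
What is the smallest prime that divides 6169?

31

6169 is odd.
Digit sum 22, not divisible by 3.
Ends in 9: not divisible by 5.
7: 6169 = 7·881 + 2
11: 6169 = 11·560 + 9
13: 6169 = 13·474 + 7
17: 6169 = 17·362 + 15
19: 6169 = 19·324 + 13
23: 6169 = 23·268 + 5
29: 6169 = 29·212 + 21
31: 6169 = 31·199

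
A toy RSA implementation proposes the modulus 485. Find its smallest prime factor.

485 is odd.
Digit sum 17, not divisible by 3.
Ends in 5: divisible by 5.

5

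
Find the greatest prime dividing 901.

901 = 17 · 53
53 is prime.
So 901 = 17 · 53; the largest prime factor is 53.

53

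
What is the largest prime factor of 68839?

68839 = 23 · 2993
2993 = 41 · 73
73 is prime.
So 68839 = 23 · 41 · 73; the largest prime factor is 73.

73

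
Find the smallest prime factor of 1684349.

1684349 is odd.
Digit sum 35, not divisible by 3.
Ends in 9: not divisible by 5.
7: 1684349 = 7·240621 + 2
11: 1684349 = 11·153122 + 7
13: 1684349 = 13·129565 + 4
17: 1684349 = 17·99079 + 6
19: 1684349 = 19·88649 + 18
23: 1684349 = 23·73232 + 13
29: 1684349 = 29·58081

29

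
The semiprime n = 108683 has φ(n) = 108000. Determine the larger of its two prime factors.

φ(n) = (p−1)(q−1) = n − (p+q) + 1, so p + q = 108683 − 108000 + 1 = 684.
p and q are the roots of t² − 684t + 108683 = 0.
Discriminant: 684² − 4·108683 = 467856 − 434732 = 33124; √33124 = 182.
q = (684 − 182)/2 = 251, p = (684 + 182)/2 = 433.
Check: 251 · 433 = 108683.

433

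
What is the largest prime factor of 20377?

20377 = 7 · 2911
2911 = 41 · 71
71 is prime.
So 20377 = 7 · 41 · 71; the largest prime factor is 71.

71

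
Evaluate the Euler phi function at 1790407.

1743000

Factor: 1790407 = 71 · 151 · 167.
φ(1790407) = (71−1) · (151−1) · (167−1) = 70 · 150 · 166 = 1743000.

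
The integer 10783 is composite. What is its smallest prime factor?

10783 is odd.
Digit sum 19, not divisible by 3.
Ends in 3: not divisible by 5.
7: 10783 = 7·1540 + 3
11: 10783 = 11·980 + 3
13: 10783 = 13·829 + 6
17: 10783 = 17·634 + 5
19: 10783 = 19·567 + 10
23: 10783 = 23·468 + 19
29: 10783 = 29·371 + 24
31: 10783 = 31·347 + 26
37: 10783 = 37·291 + 16
41: 10783 = 41·263

41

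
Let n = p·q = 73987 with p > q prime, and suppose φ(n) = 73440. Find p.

307

φ(n) = (p−1)(q−1) = n − (p+q) + 1, so p + q = 73987 − 73440 + 1 = 548.
p and q are the roots of t² − 548t + 73987 = 0.
Discriminant: 548² − 4·73987 = 300304 − 295948 = 4356; √4356 = 66.
q = (548 − 66)/2 = 241, p = (548 + 66)/2 = 307.
Check: 241 · 307 = 73987.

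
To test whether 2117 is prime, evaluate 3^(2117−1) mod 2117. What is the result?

1760

3^1 ≡ 3 (mod 2117)
3^2 ≡ 3^2 = 9 ≡ 9 (mod 2117)
3^4 ≡ 9^2 = 81 ≡ 81 (mod 2117)
3^8 ≡ 81^2 = 6561 ≡ 210 (mod 2117)
3^16 ≡ 210^2 = 44100 ≡ 1760 (mod 2117)
3^32 ≡ 1760^2 = 3097600 ≡ 429 (mod 2117)
3^64 ≡ 429^2 = 184041 ≡ 1979 (mod 2117)
3^128 ≡ 1979^2 = 3916441 ≡ 2108 (mod 2117)
3^256 ≡ 2108^2 = 4443664 ≡ 81 (mod 2117)
3^512 ≡ 81^2 = 6561 ≡ 210 (mod 2117)
3^1024 ≡ 210^2 = 44100 ≡ 1760 (mod 2117)
3^2048 ≡ 1760^2 = 3097600 ≡ 429 (mod 2117)
2116 = 2048 + 64 + 4 in binary powers of 2.
So 3^2116 ≡ 429 · 1979 · 81 ≡ 1760 (mod 2117).
Since 1760 ≠ 1, base 3 is a Fermat witness: 2117 is composite.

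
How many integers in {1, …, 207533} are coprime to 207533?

Factor: 207533 = 37 · 71 · 79.
φ(207533) = (37−1) · (71−1) · (79−1) = 36 · 70 · 78 = 196560.

196560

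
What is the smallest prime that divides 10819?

31

10819 is odd.
Digit sum 19, not divisible by 3.
Ends in 9: not divisible by 5.
7: 10819 = 7·1545 + 4
11: 10819 = 11·983 + 6
13: 10819 = 13·832 + 3
17: 10819 = 17·636 + 7
19: 10819 = 19·569 + 8
23: 10819 = 23·470 + 9
29: 10819 = 29·373 + 2
31: 10819 = 31·349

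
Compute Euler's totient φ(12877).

Factor: 12877 = 79 · 163.
φ(12877) = (79−1) · (163−1) = 78 · 162 = 12636.

12636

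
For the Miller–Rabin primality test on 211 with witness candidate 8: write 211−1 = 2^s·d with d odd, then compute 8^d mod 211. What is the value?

211 − 1 = 210 = 2^1 · 105, so d = 105.
8^1 ≡ 8 (mod 211)
8^2 ≡ 8^2 = 64 ≡ 64 (mod 211)
8^4 ≡ 64^2 = 4096 ≡ 87 (mod 211)
8^8 ≡ 87^2 = 7569 ≡ 184 (mod 211)
8^16 ≡ 184^2 = 33856 ≡ 96 (mod 211)
8^32 ≡ 96^2 = 9216 ≡ 143 (mod 211)
8^64 ≡ 143^2 = 20449 ≡ 193 (mod 211)
105 = 64 + 32 + 8 + 1 in binary powers of 2.
So 8^105 ≡ 193 · 143 · 184 · 8 ≡ 210 (mod 211).
Since 8^d ≡ 210 (mod 211), base 8 does not prove 211 composite.

210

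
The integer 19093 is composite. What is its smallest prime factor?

61

19093 is odd.
Digit sum 22, not divisible by 3.
Ends in 3: not divisible by 5.
7: 19093 = 7·2727 + 4
11: 19093 = 11·1735 + 8
13: 19093 = 13·1468 + 9
17: 19093 = 17·1123 + 2
19: 19093 = 19·1004 + 17
23: 19093 = 23·830 + 3
29: 19093 = 29·658 + 11
31: 19093 = 31·615 + 28
37: 19093 = 37·516 + 1
41: 19093 = 41·465 + 28
43: 19093 = 43·444 + 1
47: 19093 = 47·406 + 11
53: 19093 = 53·360 + 13
59: 19093 = 59·323 + 36
61: 19093 = 61·313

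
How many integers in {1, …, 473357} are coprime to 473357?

454720

Factor: 473357 = 59 · 71 · 113.
φ(473357) = (59−1) · (71−1) · (113−1) = 58 · 70 · 112 = 454720.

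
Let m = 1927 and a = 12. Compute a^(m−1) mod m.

1840

12^1 ≡ 12 (mod 1927)
12^2 ≡ 12^2 = 144 ≡ 144 (mod 1927)
12^4 ≡ 144^2 = 20736 ≡ 1466 (mod 1927)
12^8 ≡ 1466^2 = 2149156 ≡ 551 (mod 1927)
12^16 ≡ 551^2 = 303601 ≡ 1062 (mod 1927)
12^32 ≡ 1062^2 = 1127844 ≡ 549 (mod 1927)
12^64 ≡ 549^2 = 301401 ≡ 789 (mod 1927)
12^128 ≡ 789^2 = 622521 ≡ 100 (mod 1927)
12^256 ≡ 100^2 = 10000 ≡ 365 (mod 1927)
12^512 ≡ 365^2 = 133225 ≡ 262 (mod 1927)
12^1024 ≡ 262^2 = 68644 ≡ 1199 (mod 1927)
1926 = 1024 + 512 + 256 + 128 + 4 + 2 in binary powers of 2.
So 12^1926 ≡ 1199 · 262 · 365 · 100 · 1466 · 144 ≡ 1840 (mod 1927).
Since 1840 ≠ 1, base 12 is a Fermat witness: 1927 is composite.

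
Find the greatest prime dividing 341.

31

341 = 11 · 31
31 is prime.
So 341 = 11 · 31; the largest prime factor is 31.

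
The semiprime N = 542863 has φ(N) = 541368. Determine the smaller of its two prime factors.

619

φ(n) = (p−1)(q−1) = n − (p+q) + 1, so p + q = 542863 − 541368 + 1 = 1496.
p and q are the roots of t² − 1496t + 542863 = 0.
Discriminant: 1496² − 4·542863 = 2238016 − 2171452 = 66564; √66564 = 258.
q = (1496 − 258)/2 = 619, p = (1496 + 258)/2 = 877.
Check: 619 · 877 = 542863.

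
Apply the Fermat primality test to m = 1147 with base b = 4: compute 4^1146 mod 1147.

4^1 ≡ 4 (mod 1147)
4^2 ≡ 4^2 = 16 ≡ 16 (mod 1147)
4^4 ≡ 16^2 = 256 ≡ 256 (mod 1147)
4^8 ≡ 256^2 = 65536 ≡ 157 (mod 1147)
4^16 ≡ 157^2 = 24649 ≡ 562 (mod 1147)
4^32 ≡ 562^2 = 315844 ≡ 419 (mod 1147)
4^64 ≡ 419^2 = 175561 ≡ 70 (mod 1147)
4^128 ≡ 70^2 = 4900 ≡ 312 (mod 1147)
4^256 ≡ 312^2 = 97344 ≡ 996 (mod 1147)
4^512 ≡ 996^2 = 992016 ≡ 1008 (mod 1147)
4^1024 ≡ 1008^2 = 1016064 ≡ 969 (mod 1147)
1146 = 1024 + 64 + 32 + 16 + 8 + 2 in binary powers of 2.
So 4^1146 ≡ 969 · 70 · 419 · 562 · 157 · 16 ≡ 1120 (mod 1147).
Since 1120 ≠ 1, base 4 is a Fermat witness: 1147 is composite.

1120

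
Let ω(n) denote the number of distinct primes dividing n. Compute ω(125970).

6

125970 = 2 · 62985
62985 = 3 · 20995
20995 = 5 · 4199
4199 = 13 · 323
323 = 17 · 19
125970 = 2 · 3 · 5 · 13 · 17 · 19, which has 6 distinct prime factors.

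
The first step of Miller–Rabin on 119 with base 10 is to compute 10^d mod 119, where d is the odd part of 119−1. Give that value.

119 − 1 = 118 = 2^1 · 59, so d = 59.
10^1 ≡ 10 (mod 119)
10^2 ≡ 10^2 = 100 ≡ 100 (mod 119)
10^4 ≡ 100^2 = 10000 ≡ 4 (mod 119)
10^8 ≡ 4^2 = 16 ≡ 16 (mod 119)
10^16 ≡ 16^2 = 256 ≡ 18 (mod 119)
10^32 ≡ 18^2 = 324 ≡ 86 (mod 119)
59 = 32 + 16 + 8 + 2 + 1 in binary powers of 2.
So 10^59 ≡ 86 · 18 · 16 · 100 · 10 ≡ 54 (mod 119).
Squaring chain: 54; never reaches −1, so base 10 is a Miller–Rabin witness that 119 is composite.

54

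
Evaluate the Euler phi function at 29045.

Factor: 29045 = 5 · 37 · 157.
φ(29045) = (5−1) · (37−1) · (157−1) = 4 · 36 · 156 = 22464.

22464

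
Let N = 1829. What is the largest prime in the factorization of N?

59

1829 = 31 · 59
59 is prime.
So 1829 = 31 · 59; the largest prime factor is 59.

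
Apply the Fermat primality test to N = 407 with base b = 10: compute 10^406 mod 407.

232

10^1 ≡ 10 (mod 407)
10^2 ≡ 10^2 = 100 ≡ 100 (mod 407)
10^4 ≡ 100^2 = 10000 ≡ 232 (mod 407)
10^8 ≡ 232^2 = 53824 ≡ 100 (mod 407)
10^16 ≡ 100^2 = 10000 ≡ 232 (mod 407)
10^32 ≡ 232^2 = 53824 ≡ 100 (mod 407)
10^64 ≡ 100^2 = 10000 ≡ 232 (mod 407)
10^128 ≡ 232^2 = 53824 ≡ 100 (mod 407)
10^256 ≡ 100^2 = 10000 ≡ 232 (mod 407)
406 = 256 + 128 + 16 + 4 + 2 in binary powers of 2.
So 10^406 ≡ 232 · 100 · 232 · 232 · 100 ≡ 232 (mod 407).
Since 232 ≠ 1, base 10 is a Fermat witness: 407 is composite.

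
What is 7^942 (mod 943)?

7^1 ≡ 7 (mod 943)
7^2 ≡ 7^2 = 49 ≡ 49 (mod 943)
7^4 ≡ 49^2 = 2401 ≡ 515 (mod 943)
7^8 ≡ 515^2 = 265225 ≡ 242 (mod 943)
7^16 ≡ 242^2 = 58564 ≡ 98 (mod 943)
7^32 ≡ 98^2 = 9604 ≡ 174 (mod 943)
7^64 ≡ 174^2 = 30276 ≡ 100 (mod 943)
7^128 ≡ 100^2 = 10000 ≡ 570 (mod 943)
7^256 ≡ 570^2 = 324900 ≡ 508 (mod 943)
7^512 ≡ 508^2 = 258064 ≡ 625 (mod 943)
942 = 512 + 256 + 128 + 32 + 8 + 4 + 2 in binary powers of 2.
So 7^942 ≡ 625 · 508 · 570 · 174 · 242 · 515 · 49 ≡ 156 (mod 943).
Since 156 ≠ 1, base 7 is a Fermat witness: 943 is composite.

156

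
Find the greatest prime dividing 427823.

427823 = 11 · 38893
38893 = 19 · 2047
2047 = 23 · 89
89 is prime.
So 427823 = 11 · 19 · 23 · 89; the largest prime factor is 89.

89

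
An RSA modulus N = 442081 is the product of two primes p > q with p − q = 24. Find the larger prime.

677

Since p = q + 24, we have 442081 = q(q + 24), so q² + 24q − 442081 = 0.
Discriminant: 24² + 4·442081 = 576 + 1768324 = 1768900; √1768900 = 1330.
q = (−24 + 1330)/2 = 653, and p = q + 24 = 677.
Check: 653 · 677 = 442081.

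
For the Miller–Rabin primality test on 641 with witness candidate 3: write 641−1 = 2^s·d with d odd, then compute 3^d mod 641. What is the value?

641 − 1 = 640 = 2^7 · 5, so d = 5.
3^1 ≡ 3 (mod 641)
3^2 ≡ 3^2 = 9 ≡ 9 (mod 641)
3^4 ≡ 9^2 = 81 ≡ 81 (mod 641)
5 = 4 + 1 in binary powers of 2.
So 3^5 ≡ 81 · 3 ≡ 243 (mod 641).
Squaring chain: 243 → 77 → 160 → 601 → 318 → 487 → 640; reaches −1, so base 3 does not prove 641 composite.

243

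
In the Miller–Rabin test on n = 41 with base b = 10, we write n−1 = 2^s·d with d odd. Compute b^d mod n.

41 − 1 = 40 = 2^3 · 5, so d = 5.
10^1 ≡ 10 (mod 41)
10^2 ≡ 10^2 = 100 ≡ 18 (mod 41)
10^4 ≡ 18^2 = 324 ≡ 37 (mod 41)
5 = 4 + 1 in binary powers of 2.
So 10^5 ≡ 37 · 10 ≡ 1 (mod 41).
Since 10^d ≡ 1 (mod 41), base 10 does not prove 41 composite.

1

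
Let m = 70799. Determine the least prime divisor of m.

70799 is odd.
Digit sum 32, not divisible by 3.
Ends in 9: not divisible by 5.
7: 70799 = 7·10114 + 1
11: 70799 = 11·6436 + 3
13: 70799 = 13·5446 + 1
17: 70799 = 17·4164 + 11
19: 70799 = 19·3726 + 5
23: 70799 = 23·3078 + 5
29: 70799 = 29·2441 + 10
31: 70799 = 31·2283 + 26
37: 70799 = 37·1913 + 18
41: 70799 = 41·1726 + 33
43: 70799 = 43·1646 + 21
47: 70799 = 47·1506 + 17
53: 70799 = 53·1335 + 44
59: 70799 = 59·1199 + 58
61: 70799 = 61·1160 + 39
67: 70799 = 67·1056 + 47
71: 70799 = 71·997 + 12
73: 70799 = 73·969 + 62
79: 70799 = 79·896 + 15
83: 70799 = 83·853

83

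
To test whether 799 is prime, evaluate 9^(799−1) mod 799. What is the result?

225

9^1 ≡ 9 (mod 799)
9^2 ≡ 9^2 = 81 ≡ 81 (mod 799)
9^4 ≡ 81^2 = 6561 ≡ 169 (mod 799)
9^8 ≡ 169^2 = 28561 ≡ 596 (mod 799)
9^16 ≡ 596^2 = 355216 ≡ 460 (mod 799)
9^32 ≡ 460^2 = 211600 ≡ 664 (mod 799)
9^64 ≡ 664^2 = 440896 ≡ 647 (mod 799)
9^128 ≡ 647^2 = 418609 ≡ 732 (mod 799)
9^256 ≡ 732^2 = 535824 ≡ 494 (mod 799)
9^512 ≡ 494^2 = 244036 ≡ 341 (mod 799)
798 = 512 + 256 + 16 + 8 + 4 + 2 in binary powers of 2.
So 9^798 ≡ 341 · 494 · 460 · 596 · 169 · 81 ≡ 225 (mod 799).
Since 225 ≠ 1, base 9 is a Fermat witness: 799 is composite.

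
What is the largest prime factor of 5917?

5917 = 61 · 97
97 is prime.
So 5917 = 61 · 97; the largest prime factor is 97.

97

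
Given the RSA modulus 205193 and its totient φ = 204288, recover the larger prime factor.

457

φ(n) = (p−1)(q−1) = n − (p+q) + 1, so p + q = 205193 − 204288 + 1 = 906.
p and q are the roots of t² − 906t + 205193 = 0.
Discriminant: 906² − 4·205193 = 820836 − 820772 = 64; √64 = 8.
q = (906 − 8)/2 = 449, p = (906 + 8)/2 = 457.
Check: 449 · 457 = 205193.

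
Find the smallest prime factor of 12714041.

12714041 is odd.
Digit sum 20, not divisible by 3.
Ends in 1: not divisible by 5.
7: 12714041 = 7·1816291 + 4
11: 12714041 = 11·1155821 + 10
13: 12714041 = 13·978003 + 2
17: 12714041 = 17·747884 + 13
19: 12714041 = 19·669160 + 1
23: 12714041 = 23·552784 + 9
29: 12714041 = 29·438415 + 6
31: 12714041 = 31·410130 + 11
37: 12714041 = 37·343622 + 27
41: 12714041 = 41·310098 + 23
43: 12714041 = 43·295675 + 16
47: 12714041 = 47·270511 + 24
53: 12714041 = 53·239887 + 30
59: 12714041 = 59·215492 + 13
61: 12714041 = 61·208426 + 55
67: 12714041 = 67·189761 + 54
71: 12714041 = 71·179071

71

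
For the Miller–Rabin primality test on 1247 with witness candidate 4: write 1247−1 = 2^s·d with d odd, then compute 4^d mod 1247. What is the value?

1247 − 1 = 1246 = 2^1 · 623, so d = 623.
4^1 ≡ 4 (mod 1247)
4^2 ≡ 4^2 = 16 ≡ 16 (mod 1247)
4^4 ≡ 16^2 = 256 ≡ 256 (mod 1247)
4^8 ≡ 256^2 = 65536 ≡ 692 (mod 1247)
4^16 ≡ 692^2 = 478864 ≡ 16 (mod 1247)
4^32 ≡ 16^2 = 256 ≡ 256 (mod 1247)
4^64 ≡ 256^2 = 65536 ≡ 692 (mod 1247)
4^128 ≡ 692^2 = 478864 ≡ 16 (mod 1247)
4^256 ≡ 16^2 = 256 ≡ 256 (mod 1247)
4^512 ≡ 256^2 = 65536 ≡ 692 (mod 1247)
623 = 512 + 64 + 32 + 8 + 4 + 2 + 1 in binary powers of 2.
So 4^623 ≡ 692 · 692 · 256 · 692 · 256 · 16 · 4 ≡ 173 (mod 1247).
Squaring chain: 173; never reaches −1, so base 4 is a Miller–Rabin witness that 1247 is composite.

173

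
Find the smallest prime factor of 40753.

40753 is odd.
Digit sum 19, not divisible by 3.
Ends in 3: not divisible by 5.
7: 40753 = 7·5821 + 6
11: 40753 = 11·3704 + 9
13: 40753 = 13·3134 + 11
17: 40753 = 17·2397 + 4
19: 40753 = 19·2144 + 17
23: 40753 = 23·1771 + 20
29: 40753 = 29·1405 + 8
31: 40753 = 31·1314 + 19
37: 40753 = 37·1101 + 16
41: 40753 = 41·993 + 40
43: 40753 = 43·947 + 32
47: 40753 = 47·867 + 4
53: 40753 = 53·768 + 49
59: 40753 = 59·690 + 43
61: 40753 = 61·668 + 5
67: 40753 = 67·608 + 17
71: 40753 = 71·573 + 70
73: 40753 = 73·558 + 19
79: 40753 = 79·515 + 68
83: 40753 = 83·491

83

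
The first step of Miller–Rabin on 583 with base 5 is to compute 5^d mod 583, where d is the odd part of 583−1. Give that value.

583 − 1 = 582 = 2^1 · 291, so d = 291.
5^1 ≡ 5 (mod 583)
5^2 ≡ 5^2 = 25 ≡ 25 (mod 583)
5^4 ≡ 25^2 = 625 ≡ 42 (mod 583)
5^8 ≡ 42^2 = 1764 ≡ 15 (mod 583)
5^16 ≡ 15^2 = 225 ≡ 225 (mod 583)
5^32 ≡ 225^2 = 50625 ≡ 487 (mod 583)
5^64 ≡ 487^2 = 237169 ≡ 471 (mod 583)
5^128 ≡ 471^2 = 221841 ≡ 301 (mod 583)
5^256 ≡ 301^2 = 90601 ≡ 236 (mod 583)
291 = 256 + 32 + 2 + 1 in binary powers of 2.
So 5^291 ≡ 236 · 487 · 25 · 5 ≡ 214 (mod 583).
Squaring chain: 214; never reaches −1, so base 5 is a Miller–Rabin witness that 583 is composite.

214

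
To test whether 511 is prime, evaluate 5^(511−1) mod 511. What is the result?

295

5^1 ≡ 5 (mod 511)
5^2 ≡ 5^2 = 25 ≡ 25 (mod 511)
5^4 ≡ 25^2 = 625 ≡ 114 (mod 511)
5^8 ≡ 114^2 = 12996 ≡ 221 (mod 511)
5^16 ≡ 221^2 = 48841 ≡ 296 (mod 511)
5^32 ≡ 296^2 = 87616 ≡ 235 (mod 511)
5^64 ≡ 235^2 = 55225 ≡ 37 (mod 511)
5^128 ≡ 37^2 = 1369 ≡ 347 (mod 511)
5^256 ≡ 347^2 = 120409 ≡ 324 (mod 511)
510 = 256 + 128 + 64 + 32 + 16 + 8 + 4 + 2 in binary powers of 2.
So 5^510 ≡ 324 · 347 · 37 · 235 · 296 · 221 · 114 · 25 ≡ 295 (mod 511).
Since 295 ≠ 1, base 5 is a Fermat witness: 511 is composite.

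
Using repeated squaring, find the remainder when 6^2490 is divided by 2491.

6^1 ≡ 6 (mod 2491)
6^2 ≡ 6^2 = 36 ≡ 36 (mod 2491)
6^4 ≡ 36^2 = 1296 ≡ 1296 (mod 2491)
6^8 ≡ 1296^2 = 1679616 ≡ 682 (mod 2491)
6^16 ≡ 682^2 = 465124 ≡ 1798 (mod 2491)
6^32 ≡ 1798^2 = 3232804 ≡ 1977 (mod 2491)
6^64 ≡ 1977^2 = 3908529 ≡ 150 (mod 2491)
6^128 ≡ 150^2 = 22500 ≡ 81 (mod 2491)
6^256 ≡ 81^2 = 6561 ≡ 1579 (mod 2491)
6^512 ≡ 1579^2 = 2493241 ≡ 2241 (mod 2491)
6^1024 ≡ 2241^2 = 5022081 ≡ 225 (mod 2491)
6^2048 ≡ 225^2 = 50625 ≡ 805 (mod 2491)
2490 = 2048 + 256 + 128 + 32 + 16 + 8 + 2 in binary powers of 2.
So 6^2490 ≡ 805 · 1579 · 81 · 1977 · 1798 · 682 · 36 ≡ 1865 (mod 2491).
Since 1865 ≠ 1, base 6 is a Fermat witness: 2491 is composite.

1865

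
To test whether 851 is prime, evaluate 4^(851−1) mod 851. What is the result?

478

4^1 ≡ 4 (mod 851)
4^2 ≡ 4^2 = 16 ≡ 16 (mod 851)
4^4 ≡ 16^2 = 256 ≡ 256 (mod 851)
4^8 ≡ 256^2 = 65536 ≡ 9 (mod 851)
4^16 ≡ 9^2 = 81 ≡ 81 (mod 851)
4^32 ≡ 81^2 = 6561 ≡ 604 (mod 851)
4^64 ≡ 604^2 = 364816 ≡ 588 (mod 851)
4^128 ≡ 588^2 = 345744 ≡ 238 (mod 851)
4^256 ≡ 238^2 = 56644 ≡ 478 (mod 851)
4^512 ≡ 478^2 = 228484 ≡ 416 (mod 851)
850 = 512 + 256 + 64 + 16 + 2 in binary powers of 2.
So 4^850 ≡ 416 · 478 · 588 · 81 · 16 ≡ 478 (mod 851).
Since 478 ≠ 1, base 4 is a Fermat witness: 851 is composite.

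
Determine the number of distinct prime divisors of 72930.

72930 = 2 · 36465
36465 = 3 · 12155
12155 = 5 · 2431
2431 = 11 · 221
221 = 13 · 17
72930 = 2 · 3 · 5 · 11 · 13 · 17, which has 6 distinct prime factors.

6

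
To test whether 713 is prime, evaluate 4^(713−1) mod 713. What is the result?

4^1 ≡ 4 (mod 713)
4^2 ≡ 4^2 = 16 ≡ 16 (mod 713)
4^4 ≡ 16^2 = 256 ≡ 256 (mod 713)
4^8 ≡ 256^2 = 65536 ≡ 653 (mod 713)
4^16 ≡ 653^2 = 426409 ≡ 35 (mod 713)
4^32 ≡ 35^2 = 1225 ≡ 512 (mod 713)
4^64 ≡ 512^2 = 262144 ≡ 473 (mod 713)
4^128 ≡ 473^2 = 223729 ≡ 560 (mod 713)
4^256 ≡ 560^2 = 313600 ≡ 593 (mod 713)
4^512 ≡ 593^2 = 351649 ≡ 140 (mod 713)
712 = 512 + 128 + 64 + 8 in binary powers of 2.
So 4^712 ≡ 140 · 560 · 473 · 653 ≡ 78 (mod 713).
Since 78 ≠ 1, base 4 is a Fermat witness: 713 is composite.

78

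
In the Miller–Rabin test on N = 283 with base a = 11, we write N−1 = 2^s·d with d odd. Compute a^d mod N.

283 − 1 = 282 = 2^1 · 141, so d = 141.
11^1 ≡ 11 (mod 283)
11^2 ≡ 11^2 = 121 ≡ 121 (mod 283)
11^4 ≡ 121^2 = 14641 ≡ 208 (mod 283)
11^8 ≡ 208^2 = 43264 ≡ 248 (mod 283)
11^16 ≡ 248^2 = 61504 ≡ 93 (mod 283)
11^32 ≡ 93^2 = 8649 ≡ 159 (mod 283)
11^64 ≡ 159^2 = 25281 ≡ 94 (mod 283)
11^128 ≡ 94^2 = 8836 ≡ 63 (mod 283)
141 = 128 + 8 + 4 + 1 in binary powers of 2.
So 11^141 ≡ 63 · 248 · 208 · 11 ≡ 1 (mod 283).
Since 11^d ≡ 1 (mod 283), base 11 does not prove 283 composite.

1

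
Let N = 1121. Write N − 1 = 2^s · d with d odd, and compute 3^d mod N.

906

1121 − 1 = 1120 = 2^5 · 35, so d = 35.
3^1 ≡ 3 (mod 1121)
3^2 ≡ 3^2 = 9 ≡ 9 (mod 1121)
3^4 ≡ 9^2 = 81 ≡ 81 (mod 1121)
3^8 ≡ 81^2 = 6561 ≡ 956 (mod 1121)
3^16 ≡ 956^2 = 913936 ≡ 321 (mod 1121)
3^32 ≡ 321^2 = 103041 ≡ 1030 (mod 1121)
35 = 32 + 2 + 1 in binary powers of 2.
So 3^35 ≡ 1030 · 9 · 3 ≡ 906 (mod 1121).
Squaring chain: 906 → 264 → 194 → 643 → 921; never reaches −1, so base 3 is a Miller–Rabin witness that 1121 is composite.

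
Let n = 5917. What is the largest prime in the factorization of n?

97

5917 = 61 · 97
97 is prime.
So 5917 = 61 · 97; the largest prime factor is 97.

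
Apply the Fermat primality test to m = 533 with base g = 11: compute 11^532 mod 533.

11^1 ≡ 11 (mod 533)
11^2 ≡ 11^2 = 121 ≡ 121 (mod 533)
11^4 ≡ 121^2 = 14641 ≡ 250 (mod 533)
11^8 ≡ 250^2 = 62500 ≡ 139 (mod 533)
11^16 ≡ 139^2 = 19321 ≡ 133 (mod 533)
11^32 ≡ 133^2 = 17689 ≡ 100 (mod 533)
11^64 ≡ 100^2 = 10000 ≡ 406 (mod 533)
11^128 ≡ 406^2 = 164836 ≡ 139 (mod 533)
11^256 ≡ 139^2 = 19321 ≡ 133 (mod 533)
11^512 ≡ 133^2 = 17689 ≡ 100 (mod 533)
532 = 512 + 16 + 4 in binary powers of 2.
So 11^532 ≡ 100 · 133 · 250 ≡ 146 (mod 533).
Since 146 ≠ 1, base 11 is a Fermat witness: 533 is composite.

146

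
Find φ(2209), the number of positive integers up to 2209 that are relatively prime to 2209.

Factor: 2209 = 47^2.
φ(2209) = 47^1·(47−1) = 2162.

2162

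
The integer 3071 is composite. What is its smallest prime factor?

37

3071 is odd.
Digit sum 11, not divisible by 3.
Ends in 1: not divisible by 5.
7: 3071 = 7·438 + 5
11: 3071 = 11·279 + 2
13: 3071 = 13·236 + 3
17: 3071 = 17·180 + 11
19: 3071 = 19·161 + 12
23: 3071 = 23·133 + 12
29: 3071 = 29·105 + 26
31: 3071 = 31·99 + 2
37: 3071 = 37·83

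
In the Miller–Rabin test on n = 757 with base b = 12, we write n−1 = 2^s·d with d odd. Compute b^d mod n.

757 − 1 = 756 = 2^2 · 189, so d = 189.
12^1 ≡ 12 (mod 757)
12^2 ≡ 12^2 = 144 ≡ 144 (mod 757)
12^4 ≡ 144^2 = 20736 ≡ 297 (mod 757)
12^8 ≡ 297^2 = 88209 ≡ 397 (mod 757)
12^16 ≡ 397^2 = 157609 ≡ 153 (mod 757)
12^32 ≡ 153^2 = 23409 ≡ 699 (mod 757)
12^64 ≡ 699^2 = 488601 ≡ 336 (mod 757)
12^128 ≡ 336^2 = 112896 ≡ 103 (mod 757)
189 = 128 + 32 + 16 + 8 + 4 + 1 in binary powers of 2.
So 12^189 ≡ 103 · 699 · 153 · 397 · 297 · 12 ≡ 756 (mod 757).
Since 12^d ≡ 756 (mod 757), base 12 does not prove 757 composite.

756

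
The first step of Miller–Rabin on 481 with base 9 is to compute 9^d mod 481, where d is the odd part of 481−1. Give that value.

481 − 1 = 480 = 2^5 · 15, so d = 15.
9^1 ≡ 9 (mod 481)
9^2 ≡ 9^2 = 81 ≡ 81 (mod 481)
9^4 ≡ 81^2 = 6561 ≡ 308 (mod 481)
9^8 ≡ 308^2 = 94864 ≡ 107 (mod 481)
15 = 8 + 4 + 2 + 1 in binary powers of 2.
So 9^15 ≡ 107 · 308 · 81 · 9 ≡ 417 (mod 481).
Squaring chain: 417 → 248 → 417 → 248 → 417; never reaches −1, so base 9 is a Miller–Rabin witness that 481 is composite.

417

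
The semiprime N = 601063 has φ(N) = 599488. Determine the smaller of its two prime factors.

647

φ(n) = (p−1)(q−1) = n − (p+q) + 1, so p + q = 601063 − 599488 + 1 = 1576.
p and q are the roots of t² − 1576t + 601063 = 0.
Discriminant: 1576² − 4·601063 = 2483776 − 2404252 = 79524; √79524 = 282.
q = (1576 − 282)/2 = 647, p = (1576 + 282)/2 = 929.
Check: 647 · 929 = 601063.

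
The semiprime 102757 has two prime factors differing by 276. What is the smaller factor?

Since p = q + 276, we have 102757 = q(q + 276), so q² + 276q − 102757 = 0.
Discriminant: 276² + 4·102757 = 76176 + 411028 = 487204; √487204 = 698.
q = (−276 + 698)/2 = 211, and p = q + 276 = 487.
Check: 211 · 487 = 102757.

211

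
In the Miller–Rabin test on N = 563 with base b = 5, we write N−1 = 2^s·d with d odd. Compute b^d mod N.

562

563 − 1 = 562 = 2^1 · 281, so d = 281.
5^1 ≡ 5 (mod 563)
5^2 ≡ 5^2 = 25 ≡ 25 (mod 563)
5^4 ≡ 25^2 = 625 ≡ 62 (mod 563)
5^8 ≡ 62^2 = 3844 ≡ 466 (mod 563)
5^16 ≡ 466^2 = 217156 ≡ 401 (mod 563)
5^32 ≡ 401^2 = 160801 ≡ 346 (mod 563)
5^64 ≡ 346^2 = 119716 ≡ 360 (mod 563)
5^128 ≡ 360^2 = 129600 ≡ 110 (mod 563)
5^256 ≡ 110^2 = 12100 ≡ 277 (mod 563)
281 = 256 + 16 + 8 + 1 in binary powers of 2.
So 5^281 ≡ 277 · 401 · 466 · 5 ≡ 562 (mod 563).
Since 5^d ≡ 562 (mod 563), base 5 does not prove 563 composite.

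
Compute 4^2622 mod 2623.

2277

4^1 ≡ 4 (mod 2623)
4^2 ≡ 4^2 = 16 ≡ 16 (mod 2623)
4^4 ≡ 16^2 = 256 ≡ 256 (mod 2623)
4^8 ≡ 256^2 = 65536 ≡ 2584 (mod 2623)
4^16 ≡ 2584^2 = 6677056 ≡ 1521 (mod 2623)
4^32 ≡ 1521^2 = 2313441 ≡ 2578 (mod 2623)
4^64 ≡ 2578^2 = 6646084 ≡ 2025 (mod 2623)
4^128 ≡ 2025^2 = 4100625 ≡ 876 (mod 2623)
4^256 ≡ 876^2 = 767376 ≡ 1460 (mod 2623)
4^512 ≡ 1460^2 = 2131600 ≡ 1724 (mod 2623)
4^1024 ≡ 1724^2 = 2972176 ≡ 317 (mod 2623)
4^2048 ≡ 317^2 = 100489 ≡ 815 (mod 2623)
2622 = 2048 + 512 + 32 + 16 + 8 + 4 + 2 in binary powers of 2.
So 4^2622 ≡ 815 · 1724 · 2578 · 1521 · 2584 · 256 · 16 ≡ 2277 (mod 2623).
Since 2277 ≠ 1, base 4 is a Fermat witness: 2623 is composite.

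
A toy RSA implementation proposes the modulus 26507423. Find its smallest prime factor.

26507423 is odd.
Digit sum 29, not divisible by 3.
Ends in 3: not divisible by 5.
7: 26507423 = 7·3786774 + 5
11: 26507423 = 11·2409765 + 8
13: 26507423 = 13·2039032 + 7
17: 26507423 = 17·1559260 + 3
19: 26507423 = 19·1395127 + 10
23: 26507423 = 23·1152496 + 15
29: 26507423 = 29·914049 + 2
31: 26507423 = 31·855078 + 5
37: 26507423 = 37·716416 + 31
41: 26507423 = 41·646522 + 21
43: 26507423 = 43·616451 + 30
47: 26507423 = 47·563987 + 34
53: 26507423 = 53·500140 + 3
59: 26507423 = 59·449278 + 21
61: 26507423 = 61·434547 + 56
67: 26507423 = 67·395633 + 12
71: 26507423 = 71·373343 + 70
73: 26507423 = 73·363115 + 28
79: 26507423 = 79·335537

79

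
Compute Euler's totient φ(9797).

9600

Factor: 9797 = 97 · 101.
φ(9797) = (97−1) · (101−1) = 96 · 100 = 9600.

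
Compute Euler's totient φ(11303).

Factor: 11303 = 89 · 127.
φ(11303) = (89−1) · (127−1) = 88 · 126 = 11088.

11088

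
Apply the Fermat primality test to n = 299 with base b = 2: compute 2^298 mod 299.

2^1 ≡ 2 (mod 299)
2^2 ≡ 2^2 = 4 ≡ 4 (mod 299)
2^4 ≡ 4^2 = 16 ≡ 16 (mod 299)
2^8 ≡ 16^2 = 256 ≡ 256 (mod 299)
2^16 ≡ 256^2 = 65536 ≡ 55 (mod 299)
2^32 ≡ 55^2 = 3025 ≡ 35 (mod 299)
2^64 ≡ 35^2 = 1225 ≡ 29 (mod 299)
2^128 ≡ 29^2 = 841 ≡ 243 (mod 299)
2^256 ≡ 243^2 = 59049 ≡ 146 (mod 299)
298 = 256 + 32 + 8 + 2 in binary powers of 2.
So 2^298 ≡ 146 · 35 · 256 · 4 ≡ 140 (mod 299).
Since 140 ≠ 1, base 2 is a Fermat witness: 299 is composite.

140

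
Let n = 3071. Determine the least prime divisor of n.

37

3071 is odd.
Digit sum 11, not divisible by 3.
Ends in 1: not divisible by 5.
7: 3071 = 7·438 + 5
11: 3071 = 11·279 + 2
13: 3071 = 13·236 + 3
17: 3071 = 17·180 + 11
19: 3071 = 19·161 + 12
23: 3071 = 23·133 + 12
29: 3071 = 29·105 + 26
31: 3071 = 31·99 + 2
37: 3071 = 37·83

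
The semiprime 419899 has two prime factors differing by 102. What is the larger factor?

Since p = q + 102, we have 419899 = q(q + 102), so q² + 102q − 419899 = 0.
Discriminant: 102² + 4·419899 = 10404 + 1679596 = 1690000; √1690000 = 1300.
q = (−102 + 1300)/2 = 599, and p = q + 102 = 701.
Check: 599 · 701 = 419899.

701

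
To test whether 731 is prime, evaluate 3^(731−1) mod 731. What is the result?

3^1 ≡ 3 (mod 731)
3^2 ≡ 3^2 = 9 ≡ 9 (mod 731)
3^4 ≡ 9^2 = 81 ≡ 81 (mod 731)
3^8 ≡ 81^2 = 6561 ≡ 713 (mod 731)
3^16 ≡ 713^2 = 508369 ≡ 324 (mod 731)
3^32 ≡ 324^2 = 104976 ≡ 443 (mod 731)
3^64 ≡ 443^2 = 196249 ≡ 341 (mod 731)
3^128 ≡ 341^2 = 116281 ≡ 52 (mod 731)
3^256 ≡ 52^2 = 2704 ≡ 511 (mod 731)
3^512 ≡ 511^2 = 261121 ≡ 154 (mod 731)
730 = 512 + 128 + 64 + 16 + 8 + 2 in binary powers of 2.
So 3^730 ≡ 154 · 52 · 341 · 324 · 713 · 9 ≡ 195 (mod 731).
Since 195 ≠ 1, base 3 is a Fermat witness: 731 is composite.

195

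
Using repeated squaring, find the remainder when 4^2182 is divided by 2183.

2106

4^1 ≡ 4 (mod 2183)
4^2 ≡ 4^2 = 16 ≡ 16 (mod 2183)
4^4 ≡ 16^2 = 256 ≡ 256 (mod 2183)
4^8 ≡ 256^2 = 65536 ≡ 46 (mod 2183)
4^16 ≡ 46^2 = 2116 ≡ 2116 (mod 2183)
4^32 ≡ 2116^2 = 4477456 ≡ 123 (mod 2183)
4^64 ≡ 123^2 = 15129 ≡ 2031 (mod 2183)
4^128 ≡ 2031^2 = 4124961 ≡ 1274 (mod 2183)
4^256 ≡ 1274^2 = 1623076 ≡ 1107 (mod 2183)
4^512 ≡ 1107^2 = 1225449 ≡ 786 (mod 2183)
4^1024 ≡ 786^2 = 617796 ≡ 7 (mod 2183)
4^2048 ≡ 7^2 = 49 ≡ 49 (mod 2183)
2182 = 2048 + 128 + 4 + 2 in binary powers of 2.
So 4^2182 ≡ 49 · 1274 · 256 · 16 ≡ 2106 (mod 2183).
Since 2106 ≠ 1, base 4 is a Fermat witness: 2183 is composite.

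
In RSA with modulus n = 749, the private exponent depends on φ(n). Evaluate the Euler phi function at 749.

636

Factor: 749 = 7 · 107.
φ(749) = (7−1) · (107−1) = 6 · 106 = 636.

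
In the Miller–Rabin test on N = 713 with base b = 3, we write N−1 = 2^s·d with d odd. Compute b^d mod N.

486

713 − 1 = 712 = 2^3 · 89, so d = 89.
3^1 ≡ 3 (mod 713)
3^2 ≡ 3^2 = 9 ≡ 9 (mod 713)
3^4 ≡ 9^2 = 81 ≡ 81 (mod 713)
3^8 ≡ 81^2 = 6561 ≡ 144 (mod 713)
3^16 ≡ 144^2 = 20736 ≡ 59 (mod 713)
3^32 ≡ 59^2 = 3481 ≡ 629 (mod 713)
3^64 ≡ 629^2 = 395641 ≡ 639 (mod 713)
89 = 64 + 16 + 8 + 1 in binary powers of 2.
So 3^89 ≡ 639 · 59 · 144 · 3 ≡ 486 (mod 713).
Squaring chain: 486 → 193 → 173; never reaches −1, so base 3 is a Miller–Rabin witness that 713 is composite.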